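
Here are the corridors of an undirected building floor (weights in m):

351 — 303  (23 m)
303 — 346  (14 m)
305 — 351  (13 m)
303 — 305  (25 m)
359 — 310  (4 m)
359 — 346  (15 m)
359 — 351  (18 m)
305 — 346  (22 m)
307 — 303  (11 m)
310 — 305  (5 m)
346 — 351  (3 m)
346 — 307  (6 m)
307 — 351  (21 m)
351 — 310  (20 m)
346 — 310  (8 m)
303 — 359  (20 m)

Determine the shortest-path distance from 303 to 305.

Running Dijkstra from 303:
303: 0
307: 11  (via 303)
346: 14  (via 303)
351: 17  (via 346)
359: 20  (via 303)
310: 22  (via 346)
305: 25  (via 303)
Shortest route: 303 → 305 = 25 m.

25 m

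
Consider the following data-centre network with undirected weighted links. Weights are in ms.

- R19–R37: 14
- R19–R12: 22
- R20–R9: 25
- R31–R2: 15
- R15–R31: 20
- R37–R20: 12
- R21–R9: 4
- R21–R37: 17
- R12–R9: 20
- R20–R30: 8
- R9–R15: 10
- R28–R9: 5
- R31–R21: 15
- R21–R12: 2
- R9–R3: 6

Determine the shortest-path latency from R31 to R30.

Compare a few routes:
R31 - R21 - R9 - R20 - R30: 15+4+25+8 = 52
R31 - R15 - R9 - R20 - R30: 20+10+25+8 = 63
R31 - R21 - R12 - R9 - R20 - R30: 15+2+20+25+8 = 70
The minimum is 52 ms via R31 - R21 - R9 - R20 - R30.

52 ms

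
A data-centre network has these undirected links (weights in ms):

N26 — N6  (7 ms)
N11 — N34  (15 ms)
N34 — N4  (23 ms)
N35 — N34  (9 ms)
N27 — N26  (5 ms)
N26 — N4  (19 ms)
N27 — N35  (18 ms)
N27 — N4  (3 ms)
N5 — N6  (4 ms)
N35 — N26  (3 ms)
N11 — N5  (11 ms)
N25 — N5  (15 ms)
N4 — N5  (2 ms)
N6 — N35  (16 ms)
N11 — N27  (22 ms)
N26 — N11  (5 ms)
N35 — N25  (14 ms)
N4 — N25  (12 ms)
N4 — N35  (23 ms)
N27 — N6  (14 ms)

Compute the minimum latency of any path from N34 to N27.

Enumerating some paths:
N34 → N4 → N27: 23+3 = 26
N34 → N11 → N26 → N27: 15+5+5 = 25
N34 → N35 → N26 → N27: 9+3+5 = 17
The minimum is 17 ms via N34 → N35 → N26 → N27.

17 ms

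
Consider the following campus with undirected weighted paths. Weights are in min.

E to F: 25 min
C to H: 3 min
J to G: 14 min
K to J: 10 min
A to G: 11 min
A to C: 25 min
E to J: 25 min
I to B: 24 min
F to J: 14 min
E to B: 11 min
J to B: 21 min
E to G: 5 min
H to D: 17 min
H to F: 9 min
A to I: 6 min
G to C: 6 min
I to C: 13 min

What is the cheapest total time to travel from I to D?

33 min

Shortest distances from I:
I: 0
A: 6  (via I)
C: 13  (via I)
H: 16  (via C)
G: 17  (via A)
E: 22  (via G)
B: 24  (via I)
F: 25  (via H)
J: 31  (via G)
D: 33  (via H)
Shortest route: I → C → H → D = 33 min.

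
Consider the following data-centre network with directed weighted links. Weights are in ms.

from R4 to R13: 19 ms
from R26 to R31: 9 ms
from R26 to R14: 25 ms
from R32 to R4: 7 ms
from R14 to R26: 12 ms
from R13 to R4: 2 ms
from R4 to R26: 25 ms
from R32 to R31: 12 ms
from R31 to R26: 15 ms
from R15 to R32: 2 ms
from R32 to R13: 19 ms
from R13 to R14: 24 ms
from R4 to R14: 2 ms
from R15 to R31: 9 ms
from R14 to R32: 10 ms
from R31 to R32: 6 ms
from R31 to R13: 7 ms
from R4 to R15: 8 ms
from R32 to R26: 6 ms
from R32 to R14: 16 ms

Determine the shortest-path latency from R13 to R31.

Enumerating some paths:
R13 → R4 → R15 → R32 → R31: 2+8+2+12 = 24
R13 → R4 → R15 → R31: 2+8+9 = 19
R13 → R4 → R14 → R26 → R31: 2+2+12+9 = 25
The minimum is 19 ms via R13 → R4 → R15 → R31.

19 ms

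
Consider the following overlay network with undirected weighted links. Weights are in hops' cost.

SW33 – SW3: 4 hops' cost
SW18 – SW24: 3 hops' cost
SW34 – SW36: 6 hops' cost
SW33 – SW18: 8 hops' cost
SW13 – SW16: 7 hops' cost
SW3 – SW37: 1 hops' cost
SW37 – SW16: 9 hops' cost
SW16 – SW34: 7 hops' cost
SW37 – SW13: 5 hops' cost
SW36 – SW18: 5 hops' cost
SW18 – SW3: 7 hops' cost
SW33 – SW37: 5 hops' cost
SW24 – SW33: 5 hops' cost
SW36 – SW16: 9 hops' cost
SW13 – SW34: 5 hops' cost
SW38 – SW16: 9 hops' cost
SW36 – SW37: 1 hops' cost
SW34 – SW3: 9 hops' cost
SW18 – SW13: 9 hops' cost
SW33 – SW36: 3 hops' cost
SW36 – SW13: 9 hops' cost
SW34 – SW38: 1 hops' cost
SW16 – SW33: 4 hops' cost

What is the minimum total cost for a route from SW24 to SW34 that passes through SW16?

16 hops' cost

Best SW24 to SW16: SW24 → SW33 → SW16 costing 9
Shortest SW16→SW34: SW16 → SW34 = 7
Total via SW16: 9 + 7 = 16 hops' cost.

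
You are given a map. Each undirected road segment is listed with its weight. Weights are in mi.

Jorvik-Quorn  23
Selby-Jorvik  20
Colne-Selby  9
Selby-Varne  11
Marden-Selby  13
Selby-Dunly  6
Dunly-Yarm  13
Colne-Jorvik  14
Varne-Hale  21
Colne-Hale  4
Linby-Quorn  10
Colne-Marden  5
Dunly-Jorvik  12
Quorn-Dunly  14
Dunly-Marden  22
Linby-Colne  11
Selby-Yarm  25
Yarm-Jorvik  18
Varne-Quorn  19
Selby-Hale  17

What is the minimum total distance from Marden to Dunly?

19 mi

Enumerating some paths:
Marden - Selby - Dunly: 13+6 = 19
Marden - Colne - Selby - Dunly: 5+9+6 = 20
Marden - Dunly: 22 = 22
Cheapest is Marden - Selby - Dunly at 19 mi.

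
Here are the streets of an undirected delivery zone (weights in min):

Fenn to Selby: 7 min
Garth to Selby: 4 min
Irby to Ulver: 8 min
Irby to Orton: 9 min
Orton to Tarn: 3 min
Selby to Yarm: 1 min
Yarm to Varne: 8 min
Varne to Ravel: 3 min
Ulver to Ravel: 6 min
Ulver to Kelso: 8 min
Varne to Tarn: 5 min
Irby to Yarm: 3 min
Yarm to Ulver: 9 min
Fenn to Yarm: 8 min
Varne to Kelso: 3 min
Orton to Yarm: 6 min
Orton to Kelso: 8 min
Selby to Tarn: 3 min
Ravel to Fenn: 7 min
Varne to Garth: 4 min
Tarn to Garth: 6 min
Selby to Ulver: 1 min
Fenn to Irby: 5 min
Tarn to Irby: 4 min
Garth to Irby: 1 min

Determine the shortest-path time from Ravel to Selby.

7 min

Shortest distances from Ravel:
Ravel: 0
Varne: 3  (via Ravel)
Kelso: 6  (via Varne)
Ulver: 6  (via Ravel)
Selby: 7  (via Ulver)
Shortest route: Ravel–Ulver–Selby = 7 min.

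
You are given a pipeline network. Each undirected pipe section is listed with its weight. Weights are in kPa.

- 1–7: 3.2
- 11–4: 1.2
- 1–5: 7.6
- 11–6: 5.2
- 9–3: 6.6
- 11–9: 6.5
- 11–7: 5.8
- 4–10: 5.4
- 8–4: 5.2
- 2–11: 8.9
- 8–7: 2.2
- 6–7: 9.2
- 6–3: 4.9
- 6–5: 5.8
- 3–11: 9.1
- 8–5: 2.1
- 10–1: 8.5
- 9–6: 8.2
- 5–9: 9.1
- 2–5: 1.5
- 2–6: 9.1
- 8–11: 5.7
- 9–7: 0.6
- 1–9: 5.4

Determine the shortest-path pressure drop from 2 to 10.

Shortest distances from 2:
2: 0
5: 1.5  (via 2)
8: 3.6  (via 5)
7: 5.8  (via 8)
9: 6.4  (via 7)
6: 7.3  (via 5)
4: 8.8  (via 8)
11: 8.9  (via 2)
1: 9  (via 7)
3: 12.2  (via 6)
10: 14.2  (via 4)
Shortest route: 2 → 5 → 8 → 4 → 10 = 14.2 kPa.

14.2 kPa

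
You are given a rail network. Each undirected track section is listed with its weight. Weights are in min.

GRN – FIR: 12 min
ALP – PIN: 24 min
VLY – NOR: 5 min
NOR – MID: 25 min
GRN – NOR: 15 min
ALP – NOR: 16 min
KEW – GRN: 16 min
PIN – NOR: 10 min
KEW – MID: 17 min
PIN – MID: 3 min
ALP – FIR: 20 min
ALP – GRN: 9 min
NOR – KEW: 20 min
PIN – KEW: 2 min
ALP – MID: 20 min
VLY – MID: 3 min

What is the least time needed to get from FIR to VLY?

32 min

Compare a few routes:
FIR → GRN → KEW → PIN → MID → VLY: 12+16+2+3+3 = 36
FIR → GRN → NOR → VLY: 12+15+5 = 32
The minimum is 32 min via FIR → GRN → NOR → VLY.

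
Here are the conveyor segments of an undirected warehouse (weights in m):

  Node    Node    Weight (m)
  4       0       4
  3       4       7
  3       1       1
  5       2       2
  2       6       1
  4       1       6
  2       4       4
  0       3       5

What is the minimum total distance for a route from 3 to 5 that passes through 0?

Best 3 to 0: 3–0 costing 5
Best 0 to 5: 0–4–2–5 costing 10
Total via 0: 5 + 10 = 15 m.

15 m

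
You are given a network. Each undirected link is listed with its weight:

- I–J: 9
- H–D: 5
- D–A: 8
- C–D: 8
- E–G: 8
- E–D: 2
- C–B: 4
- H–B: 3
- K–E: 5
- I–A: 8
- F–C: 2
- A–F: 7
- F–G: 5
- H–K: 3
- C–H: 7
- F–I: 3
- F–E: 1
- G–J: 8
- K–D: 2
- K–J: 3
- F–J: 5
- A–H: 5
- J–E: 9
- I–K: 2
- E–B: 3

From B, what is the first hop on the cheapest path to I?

Candidate routes:
B–C–F–I: 4+2+3 = 9
B–E–F–I: 3+1+3 = 7
B–H–K–I: 3+3+2 = 8
B–E–D–K–I: 3+2+2+2 = 9
Cheapest is B–E–F–I at 7.
So from B the first move is to E.

E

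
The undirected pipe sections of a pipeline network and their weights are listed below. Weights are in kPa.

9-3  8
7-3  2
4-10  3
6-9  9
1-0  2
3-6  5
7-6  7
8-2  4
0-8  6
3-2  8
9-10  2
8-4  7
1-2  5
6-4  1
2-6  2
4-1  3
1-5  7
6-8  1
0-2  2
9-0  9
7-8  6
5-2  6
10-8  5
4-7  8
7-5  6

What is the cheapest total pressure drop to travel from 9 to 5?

14 kPa

Shortest distances from 9:
9: 0
10: 2  (via 9)
4: 5  (via 10)
6: 6  (via 4)
8: 7  (via 10)
1: 8  (via 4)
2: 8  (via 6)
3: 8  (via 9)
0: 9  (via 9)
7: 10  (via 3)
5: 14  (via 2)
Shortest route: 9–10–4–6–2–5 = 14 kPa.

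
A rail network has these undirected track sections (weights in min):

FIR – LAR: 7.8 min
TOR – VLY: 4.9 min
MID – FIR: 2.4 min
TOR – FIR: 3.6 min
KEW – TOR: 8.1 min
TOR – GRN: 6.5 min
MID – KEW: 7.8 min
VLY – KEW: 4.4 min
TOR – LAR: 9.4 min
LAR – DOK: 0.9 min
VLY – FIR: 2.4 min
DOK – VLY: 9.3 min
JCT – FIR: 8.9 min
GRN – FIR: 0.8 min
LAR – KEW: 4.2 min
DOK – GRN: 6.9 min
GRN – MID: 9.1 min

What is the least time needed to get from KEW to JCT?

15.7 min

Enumerating some paths:
KEW - VLY - FIR - JCT: 4.4+2.4+8.9 = 15.7
KEW - MID - FIR - JCT: 7.8+2.4+8.9 = 19.1
The minimum is 15.7 min via KEW - VLY - FIR - JCT.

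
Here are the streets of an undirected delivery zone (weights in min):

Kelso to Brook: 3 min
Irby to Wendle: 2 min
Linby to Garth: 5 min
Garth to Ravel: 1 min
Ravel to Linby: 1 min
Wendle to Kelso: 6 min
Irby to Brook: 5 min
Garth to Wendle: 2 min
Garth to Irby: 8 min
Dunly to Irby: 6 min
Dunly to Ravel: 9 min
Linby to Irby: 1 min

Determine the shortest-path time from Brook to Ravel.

7 min

Candidate routes:
Brook - Irby - Wendle - Garth - Ravel: 5+2+2+1 = 10
Brook - Irby - Linby - Ravel: 5+1+1 = 7
Brook - Kelso - Wendle - Garth - Ravel: 3+6+2+1 = 12
Cheapest is Brook - Irby - Linby - Ravel at 7 min.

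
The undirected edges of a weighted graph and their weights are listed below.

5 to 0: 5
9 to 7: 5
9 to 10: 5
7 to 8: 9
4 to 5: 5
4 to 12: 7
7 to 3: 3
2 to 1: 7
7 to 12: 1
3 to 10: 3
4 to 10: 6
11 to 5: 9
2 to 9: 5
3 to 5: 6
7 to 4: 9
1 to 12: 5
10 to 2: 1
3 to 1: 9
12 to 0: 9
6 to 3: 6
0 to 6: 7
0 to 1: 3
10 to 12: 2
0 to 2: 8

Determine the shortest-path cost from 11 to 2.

Candidate routes:
11 - 5 - 4 - 10 - 2: 9+5+6+1 = 21
11 - 5 - 3 - 10 - 2: 9+6+3+1 = 19
11 - 5 - 3 - 7 - 12 - 10 - 2: 9+6+3+1+2+1 = 22
The minimum is 19 via 11 - 5 - 3 - 10 - 2.

19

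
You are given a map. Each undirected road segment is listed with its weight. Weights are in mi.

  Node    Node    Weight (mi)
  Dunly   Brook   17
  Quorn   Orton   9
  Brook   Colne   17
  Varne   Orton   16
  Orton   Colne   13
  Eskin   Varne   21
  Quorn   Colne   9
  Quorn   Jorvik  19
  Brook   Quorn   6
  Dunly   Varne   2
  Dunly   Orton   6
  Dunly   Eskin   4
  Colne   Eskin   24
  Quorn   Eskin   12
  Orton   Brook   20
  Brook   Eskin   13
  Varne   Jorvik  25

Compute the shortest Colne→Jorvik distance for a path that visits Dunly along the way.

Best Colne to Dunly: Colne → Orton → Dunly costing 19
Best Dunly to Jorvik: Dunly → Varne → Jorvik costing 27
Total via Dunly: 19 + 27 = 46 mi.

46 mi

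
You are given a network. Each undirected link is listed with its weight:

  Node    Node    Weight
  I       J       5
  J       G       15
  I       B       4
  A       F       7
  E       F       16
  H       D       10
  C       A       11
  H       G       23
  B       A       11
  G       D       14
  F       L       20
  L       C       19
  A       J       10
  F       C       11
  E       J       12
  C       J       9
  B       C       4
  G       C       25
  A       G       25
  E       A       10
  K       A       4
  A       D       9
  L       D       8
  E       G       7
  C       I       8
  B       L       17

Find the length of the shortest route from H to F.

26

Compare a few routes:
H → D → A → F: 10+9+7 = 26
H → D → L → F: 10+8+20 = 38
Cheapest is H → D → A → F at 26.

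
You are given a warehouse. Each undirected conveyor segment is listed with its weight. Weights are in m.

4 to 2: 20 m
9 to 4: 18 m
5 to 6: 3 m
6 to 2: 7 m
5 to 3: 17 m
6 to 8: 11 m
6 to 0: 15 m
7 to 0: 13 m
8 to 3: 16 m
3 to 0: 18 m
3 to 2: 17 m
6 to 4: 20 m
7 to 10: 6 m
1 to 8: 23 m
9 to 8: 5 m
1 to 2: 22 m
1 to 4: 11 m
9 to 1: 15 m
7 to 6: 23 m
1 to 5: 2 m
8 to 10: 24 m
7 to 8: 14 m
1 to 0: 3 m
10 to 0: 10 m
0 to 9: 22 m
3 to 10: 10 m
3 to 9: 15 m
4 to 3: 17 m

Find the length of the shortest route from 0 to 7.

Candidate routes:
0–10–7: 10+6 = 16
0–7: 13 = 13
Cheapest is 0–7 at 13 m.

13 m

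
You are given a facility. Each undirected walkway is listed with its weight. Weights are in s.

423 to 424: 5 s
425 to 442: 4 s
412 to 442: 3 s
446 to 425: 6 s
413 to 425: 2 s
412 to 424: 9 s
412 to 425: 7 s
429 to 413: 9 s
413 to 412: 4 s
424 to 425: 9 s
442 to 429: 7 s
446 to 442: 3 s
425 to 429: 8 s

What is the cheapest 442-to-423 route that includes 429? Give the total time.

Shortest 442→429: 442–429 = 7
Best 429 to 423: 429–425–424–423 costing 22
Total via 429: 7 + 22 = 29 s.

29 s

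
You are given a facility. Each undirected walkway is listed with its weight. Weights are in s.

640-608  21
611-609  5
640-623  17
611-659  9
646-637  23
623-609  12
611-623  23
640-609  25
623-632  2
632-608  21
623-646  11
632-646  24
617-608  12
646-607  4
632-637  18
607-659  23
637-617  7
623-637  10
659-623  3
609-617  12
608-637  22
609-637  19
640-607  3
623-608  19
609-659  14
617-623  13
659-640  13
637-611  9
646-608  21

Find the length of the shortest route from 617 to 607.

28 s

Settle nodes by increasing distance from 617:
617: 0
637: 7  (via 617)
609: 12  (via 617)
608: 12  (via 617)
623: 13  (via 617)
632: 15  (via 623)
611: 16  (via 637)
659: 16  (via 623)
646: 24  (via 623)
607: 28  (via 646)
Shortest route: 617 → 623 → 646 → 607 = 28 s.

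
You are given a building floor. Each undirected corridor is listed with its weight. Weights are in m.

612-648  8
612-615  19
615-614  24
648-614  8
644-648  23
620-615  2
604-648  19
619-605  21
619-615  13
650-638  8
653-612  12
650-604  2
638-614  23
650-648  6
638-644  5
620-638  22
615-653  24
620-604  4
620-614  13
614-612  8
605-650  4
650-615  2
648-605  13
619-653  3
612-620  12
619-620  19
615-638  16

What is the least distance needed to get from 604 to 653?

20 m

Shortest distances from 604:
604: 0
650: 2  (via 604)
615: 4  (via 650)
620: 4  (via 604)
605: 6  (via 650)
648: 8  (via 650)
638: 10  (via 650)
644: 15  (via 638)
612: 16  (via 620)
614: 16  (via 648)
619: 17  (via 615)
653: 20  (via 619)
Shortest route: 604–650–615–619–653 = 20 m.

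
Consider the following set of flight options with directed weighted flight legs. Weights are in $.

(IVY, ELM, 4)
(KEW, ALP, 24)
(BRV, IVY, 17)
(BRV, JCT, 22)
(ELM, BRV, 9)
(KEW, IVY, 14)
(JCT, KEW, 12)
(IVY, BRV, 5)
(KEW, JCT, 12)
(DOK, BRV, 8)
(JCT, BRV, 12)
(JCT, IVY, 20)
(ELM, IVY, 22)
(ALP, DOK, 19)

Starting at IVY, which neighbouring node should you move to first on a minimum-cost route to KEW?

Candidate routes:
IVY–BRV–JCT–KEW: 5+22+12 = 39
IVY–ELM–BRV–JCT–KEW: 4+9+22+12 = 47
The minimum is $39 via IVY–BRV–JCT–KEW.
So from IVY the first move is to BRV.

BRV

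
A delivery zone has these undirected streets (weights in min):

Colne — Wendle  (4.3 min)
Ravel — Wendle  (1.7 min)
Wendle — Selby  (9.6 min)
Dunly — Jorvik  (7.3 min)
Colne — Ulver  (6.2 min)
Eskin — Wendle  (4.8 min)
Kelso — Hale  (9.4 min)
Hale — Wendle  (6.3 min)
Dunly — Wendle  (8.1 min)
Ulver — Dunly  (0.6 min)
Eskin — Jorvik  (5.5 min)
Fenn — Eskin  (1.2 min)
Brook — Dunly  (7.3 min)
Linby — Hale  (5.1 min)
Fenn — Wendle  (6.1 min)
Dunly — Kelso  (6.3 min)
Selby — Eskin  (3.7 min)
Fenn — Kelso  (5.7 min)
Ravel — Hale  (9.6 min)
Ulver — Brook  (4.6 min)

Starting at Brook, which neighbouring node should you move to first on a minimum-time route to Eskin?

Ulver

Candidate routes:
Brook → Ulver → Colne → Wendle → Eskin: 4.6+6.2+4.3+4.8 = 19.9
Brook → Ulver → Dunly → Jorvik → Eskin: 4.6+0.6+7.3+5.5 = 18
Brook → Ulver → Dunly → Kelso → Fenn → Eskin: 4.6+0.6+6.3+5.7+1.2 = 18.4
Brook → Ulver → Dunly → Wendle → Eskin: 4.6+0.6+8.1+4.8 = 18.1
The minimum is 18 min via Brook → Ulver → Dunly → Jorvik → Eskin.
So from Brook the first move is to Ulver.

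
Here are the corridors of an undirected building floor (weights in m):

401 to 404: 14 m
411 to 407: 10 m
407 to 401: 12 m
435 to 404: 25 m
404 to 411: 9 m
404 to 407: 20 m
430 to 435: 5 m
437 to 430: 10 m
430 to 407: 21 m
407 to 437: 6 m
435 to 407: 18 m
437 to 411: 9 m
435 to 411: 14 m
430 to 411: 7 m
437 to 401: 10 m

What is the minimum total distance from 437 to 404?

Candidate routes:
437 → 401 → 404: 10+14 = 24
437 → 411 → 404: 9+9 = 18
437 → 407 → 411 → 404: 6+10+9 = 25
The minimum is 18 m via 437 → 411 → 404.

18 m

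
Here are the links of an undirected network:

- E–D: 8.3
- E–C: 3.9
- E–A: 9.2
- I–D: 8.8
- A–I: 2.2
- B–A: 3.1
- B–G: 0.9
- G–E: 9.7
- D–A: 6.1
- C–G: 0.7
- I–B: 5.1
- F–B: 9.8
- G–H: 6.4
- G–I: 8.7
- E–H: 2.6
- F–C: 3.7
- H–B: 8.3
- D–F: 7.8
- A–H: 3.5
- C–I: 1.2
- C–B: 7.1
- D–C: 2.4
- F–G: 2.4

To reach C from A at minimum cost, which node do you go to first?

Candidate routes:
A - I - C: 2.2+1.2 = 3.4
A - B - G - C: 3.1+0.9+0.7 = 4.7
Cheapest is A - I - C at 3.4.
So from A the first move is to I.

I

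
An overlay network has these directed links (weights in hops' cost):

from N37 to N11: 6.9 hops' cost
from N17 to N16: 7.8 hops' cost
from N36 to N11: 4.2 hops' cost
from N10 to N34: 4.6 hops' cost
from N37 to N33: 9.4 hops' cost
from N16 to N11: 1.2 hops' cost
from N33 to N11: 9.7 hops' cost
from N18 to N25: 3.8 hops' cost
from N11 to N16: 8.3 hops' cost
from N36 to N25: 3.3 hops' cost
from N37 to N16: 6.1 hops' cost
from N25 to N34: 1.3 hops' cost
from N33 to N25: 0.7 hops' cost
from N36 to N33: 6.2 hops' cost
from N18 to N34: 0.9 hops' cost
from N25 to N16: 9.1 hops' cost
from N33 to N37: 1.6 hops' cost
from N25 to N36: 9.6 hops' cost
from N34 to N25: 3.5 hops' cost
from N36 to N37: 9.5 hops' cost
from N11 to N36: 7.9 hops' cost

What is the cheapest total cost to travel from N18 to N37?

Compare a few routes:
N18 - N34 - N25 - N36 - N33 - N37: 0.9+3.5+9.6+6.2+1.6 = 21.8
N18 - N25 - N36 - N33 - N37: 3.8+9.6+6.2+1.6 = 21.2
The minimum is 21.2 hops' cost via N18 - N25 - N36 - N33 - N37.

21.2 hops' cost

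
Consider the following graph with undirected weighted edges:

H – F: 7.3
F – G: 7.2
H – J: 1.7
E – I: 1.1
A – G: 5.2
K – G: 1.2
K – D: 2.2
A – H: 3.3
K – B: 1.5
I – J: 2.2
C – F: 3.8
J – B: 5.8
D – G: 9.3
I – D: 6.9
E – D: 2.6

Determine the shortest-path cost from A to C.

14.4

Enumerating some paths:
A - H - J - B - K - G - F - C: 3.3+1.7+5.8+1.5+1.2+7.2+3.8 = 24.5
A - H - F - C: 3.3+7.3+3.8 = 14.4
A - G - F - C: 5.2+7.2+3.8 = 16.2
Cheapest is A - H - F - C at 14.4.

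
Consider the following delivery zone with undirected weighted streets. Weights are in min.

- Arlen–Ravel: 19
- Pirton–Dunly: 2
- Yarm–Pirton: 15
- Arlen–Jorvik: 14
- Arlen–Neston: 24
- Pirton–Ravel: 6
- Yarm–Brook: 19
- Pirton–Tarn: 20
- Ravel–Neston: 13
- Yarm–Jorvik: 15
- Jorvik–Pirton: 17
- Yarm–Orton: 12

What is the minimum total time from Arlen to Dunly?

27 min

Compare a few routes:
Arlen–Neston–Ravel–Pirton–Dunly: 24+13+6+2 = 45
Arlen–Ravel–Pirton–Dunly: 19+6+2 = 27
Arlen–Jorvik–Pirton–Dunly: 14+17+2 = 33
Cheapest is Arlen–Ravel–Pirton–Dunly at 27 min.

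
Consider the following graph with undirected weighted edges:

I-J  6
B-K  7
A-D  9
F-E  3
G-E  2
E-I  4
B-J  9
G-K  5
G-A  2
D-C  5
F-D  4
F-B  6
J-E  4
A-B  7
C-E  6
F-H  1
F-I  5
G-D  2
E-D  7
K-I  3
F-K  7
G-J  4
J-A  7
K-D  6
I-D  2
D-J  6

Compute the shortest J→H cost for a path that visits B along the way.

Best J to B: J–B costing 9
Shortest B→H: B–F–H = 7
Total via B: 9 + 7 = 16.

16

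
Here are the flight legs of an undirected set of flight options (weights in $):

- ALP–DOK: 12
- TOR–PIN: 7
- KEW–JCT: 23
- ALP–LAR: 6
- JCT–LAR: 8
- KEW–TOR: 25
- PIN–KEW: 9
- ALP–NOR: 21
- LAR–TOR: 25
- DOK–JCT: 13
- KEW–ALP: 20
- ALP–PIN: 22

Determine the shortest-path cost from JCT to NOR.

Settle nodes by increasing distance from JCT:
JCT: 0
LAR: 8  (via JCT)
DOK: 13  (via JCT)
ALP: 14  (via LAR)
KEW: 23  (via JCT)
PIN: 32  (via KEW)
TOR: 33  (via LAR)
NOR: 35  (via ALP)
Shortest route: JCT → LAR → ALP → NOR = $35.

$35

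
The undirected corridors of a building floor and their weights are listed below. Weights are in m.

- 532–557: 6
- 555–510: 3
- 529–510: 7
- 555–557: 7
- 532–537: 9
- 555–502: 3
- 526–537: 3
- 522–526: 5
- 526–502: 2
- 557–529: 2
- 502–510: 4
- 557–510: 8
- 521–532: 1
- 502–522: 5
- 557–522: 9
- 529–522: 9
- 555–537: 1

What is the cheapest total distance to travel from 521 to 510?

14 m

Settle nodes by increasing distance from 521:
521: 0
532: 1  (via 521)
557: 7  (via 532)
529: 9  (via 557)
537: 10  (via 532)
555: 11  (via 537)
526: 13  (via 537)
510: 14  (via 555)
Shortest route: 521–532–537–555–510 = 14 m.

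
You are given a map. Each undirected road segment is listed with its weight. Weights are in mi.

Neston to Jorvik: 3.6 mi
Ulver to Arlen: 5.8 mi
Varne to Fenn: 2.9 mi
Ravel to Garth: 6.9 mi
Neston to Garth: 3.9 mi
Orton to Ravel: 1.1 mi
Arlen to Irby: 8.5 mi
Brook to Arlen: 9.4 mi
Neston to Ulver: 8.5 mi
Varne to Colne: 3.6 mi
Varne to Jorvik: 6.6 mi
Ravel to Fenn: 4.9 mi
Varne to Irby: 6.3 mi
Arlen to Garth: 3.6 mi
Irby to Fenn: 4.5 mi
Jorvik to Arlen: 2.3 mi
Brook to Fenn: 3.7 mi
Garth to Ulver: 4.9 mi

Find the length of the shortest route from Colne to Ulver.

Candidate routes:
Colne → Varne → Jorvik → Arlen → Garth → Ulver: 3.6+6.6+2.3+3.6+4.9 = 21
Colne → Varne → Jorvik → Arlen → Ulver: 3.6+6.6+2.3+5.8 = 18.3
Cheapest is Colne → Varne → Jorvik → Arlen → Ulver at 18.3 mi.

18.3 mi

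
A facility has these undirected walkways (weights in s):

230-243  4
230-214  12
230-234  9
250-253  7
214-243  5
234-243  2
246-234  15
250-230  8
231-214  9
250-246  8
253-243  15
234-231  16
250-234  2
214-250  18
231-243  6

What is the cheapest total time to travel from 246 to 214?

17 s

Candidate routes:
246–234–243–214: 15+2+5 = 22
246–250–234–243–214: 8+2+2+5 = 17
Cheapest is 246–250–234–243–214 at 17 s.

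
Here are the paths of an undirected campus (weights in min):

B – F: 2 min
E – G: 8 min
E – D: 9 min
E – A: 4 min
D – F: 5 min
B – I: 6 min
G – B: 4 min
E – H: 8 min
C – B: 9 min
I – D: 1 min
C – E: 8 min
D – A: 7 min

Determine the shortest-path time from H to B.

Shortest distances from H:
H: 0
E: 8  (via H)
A: 12  (via E)
C: 16  (via E)
G: 16  (via E)
D: 17  (via E)
I: 18  (via D)
B: 20  (via G)
Shortest route: H–E–G–B = 20 min.

20 min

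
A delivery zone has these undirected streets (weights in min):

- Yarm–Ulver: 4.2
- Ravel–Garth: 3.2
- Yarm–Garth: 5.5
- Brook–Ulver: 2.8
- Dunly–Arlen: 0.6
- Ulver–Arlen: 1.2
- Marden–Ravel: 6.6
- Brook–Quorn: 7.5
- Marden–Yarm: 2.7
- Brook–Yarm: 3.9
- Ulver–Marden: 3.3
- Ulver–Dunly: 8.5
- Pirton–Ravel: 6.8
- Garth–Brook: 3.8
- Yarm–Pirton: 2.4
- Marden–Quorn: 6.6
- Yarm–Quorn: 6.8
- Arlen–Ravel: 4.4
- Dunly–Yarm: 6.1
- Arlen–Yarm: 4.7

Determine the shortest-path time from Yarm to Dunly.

Candidate routes:
Yarm → Dunly: 6.1 = 6.1
Yarm → Arlen → Dunly: 4.7+0.6 = 5.3
Yarm → Ulver → Arlen → Dunly: 4.2+1.2+0.6 = 6
Yarm → Marden → Ulver → Arlen → Dunly: 2.7+3.3+1.2+0.6 = 7.8
The minimum is 5.3 min via Yarm → Arlen → Dunly.

5.3 min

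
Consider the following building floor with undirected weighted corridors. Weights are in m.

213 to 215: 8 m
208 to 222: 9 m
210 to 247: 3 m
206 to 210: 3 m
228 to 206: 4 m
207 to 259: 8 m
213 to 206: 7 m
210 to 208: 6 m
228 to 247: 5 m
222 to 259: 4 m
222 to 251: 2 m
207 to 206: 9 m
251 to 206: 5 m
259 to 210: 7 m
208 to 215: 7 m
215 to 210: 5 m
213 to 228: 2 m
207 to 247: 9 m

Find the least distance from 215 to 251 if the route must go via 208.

18 m

Shortest 215→208: 215 → 208 = 7
Shortest 208→251: 208 → 222 → 251 = 11
Total via 208: 7 + 11 = 18 m.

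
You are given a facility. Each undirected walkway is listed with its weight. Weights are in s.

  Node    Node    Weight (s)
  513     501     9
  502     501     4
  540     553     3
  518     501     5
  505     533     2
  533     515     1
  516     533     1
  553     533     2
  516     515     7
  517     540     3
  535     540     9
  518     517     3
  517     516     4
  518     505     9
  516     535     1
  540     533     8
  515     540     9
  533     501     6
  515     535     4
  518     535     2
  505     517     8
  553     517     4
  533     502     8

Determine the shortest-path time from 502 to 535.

Shortest distances from 502:
502: 0
501: 4  (via 502)
533: 8  (via 502)
515: 9  (via 533)
516: 9  (via 533)
518: 9  (via 501)
553: 10  (via 533)
535: 10  (via 516)
Shortest route: 502–533–516–535 = 10 s.

10 s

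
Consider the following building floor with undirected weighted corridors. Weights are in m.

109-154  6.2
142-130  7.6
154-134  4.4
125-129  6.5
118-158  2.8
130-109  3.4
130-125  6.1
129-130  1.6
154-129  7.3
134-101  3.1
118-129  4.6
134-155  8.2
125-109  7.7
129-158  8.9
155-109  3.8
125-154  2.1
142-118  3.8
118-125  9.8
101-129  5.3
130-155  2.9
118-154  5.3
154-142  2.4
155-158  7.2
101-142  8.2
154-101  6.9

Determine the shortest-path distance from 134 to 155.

Compare a few routes:
134 - 101 - 129 - 130 - 155: 3.1+5.3+1.6+2.9 = 12.9
134 - 155: 8.2 = 8.2
The minimum is 8.2 m via 134 - 155.

8.2 m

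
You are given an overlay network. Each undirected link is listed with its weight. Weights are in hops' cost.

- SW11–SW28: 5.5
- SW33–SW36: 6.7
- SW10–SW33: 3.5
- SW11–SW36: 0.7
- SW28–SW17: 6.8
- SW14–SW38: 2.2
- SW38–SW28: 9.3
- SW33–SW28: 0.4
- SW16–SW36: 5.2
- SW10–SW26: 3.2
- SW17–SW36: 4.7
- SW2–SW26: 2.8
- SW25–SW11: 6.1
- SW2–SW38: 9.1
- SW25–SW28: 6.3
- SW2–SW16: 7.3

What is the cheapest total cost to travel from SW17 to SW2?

16.7 hops' cost

Compare a few routes:
SW17 → SW36 → SW11 → SW28 → SW33 → SW10 → SW26 → SW2: 4.7+0.7+5.5+0.4+3.5+3.2+2.8 = 20.8
SW17 → SW36 → SW16 → SW2: 4.7+5.2+7.3 = 17.2
SW17 → SW28 → SW33 → SW10 → SW26 → SW2: 6.8+0.4+3.5+3.2+2.8 = 16.7
The minimum is 16.7 hops' cost via SW17 → SW28 → SW33 → SW10 → SW26 → SW2.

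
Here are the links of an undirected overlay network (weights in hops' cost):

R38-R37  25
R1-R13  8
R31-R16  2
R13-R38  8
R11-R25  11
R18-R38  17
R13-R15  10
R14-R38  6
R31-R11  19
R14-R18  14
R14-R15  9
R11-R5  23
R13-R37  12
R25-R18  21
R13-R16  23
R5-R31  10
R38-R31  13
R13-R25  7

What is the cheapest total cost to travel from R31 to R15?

28 hops' cost

Enumerating some paths:
R31 - R38 - R13 - R15: 13+8+10 = 31
R31 - R38 - R14 - R15: 13+6+9 = 28
Cheapest is R31 - R38 - R14 - R15 at 28 hops' cost.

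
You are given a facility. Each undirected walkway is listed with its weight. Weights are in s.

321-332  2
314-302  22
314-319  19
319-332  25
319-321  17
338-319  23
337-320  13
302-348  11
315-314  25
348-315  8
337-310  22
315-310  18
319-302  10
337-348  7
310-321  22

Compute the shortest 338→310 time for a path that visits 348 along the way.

70 s

Best 338 to 348: 338–319–302–348 costing 44
Shortest 348→310: 348–315–310 = 26
Total via 348: 44 + 26 = 70 s.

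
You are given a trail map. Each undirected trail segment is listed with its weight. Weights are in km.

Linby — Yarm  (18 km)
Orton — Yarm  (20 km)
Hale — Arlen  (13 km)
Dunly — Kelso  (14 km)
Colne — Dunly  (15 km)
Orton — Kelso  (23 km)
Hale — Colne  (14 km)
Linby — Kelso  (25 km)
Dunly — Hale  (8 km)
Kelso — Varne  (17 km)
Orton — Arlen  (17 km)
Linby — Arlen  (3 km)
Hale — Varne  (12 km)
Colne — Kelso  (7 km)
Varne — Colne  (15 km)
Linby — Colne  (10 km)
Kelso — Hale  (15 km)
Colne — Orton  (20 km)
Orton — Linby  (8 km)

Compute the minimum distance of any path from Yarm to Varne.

Settle nodes by increasing distance from Yarm:
Yarm: 0
Linby: 18  (via Yarm)
Orton: 20  (via Yarm)
Arlen: 21  (via Linby)
Colne: 28  (via Linby)
Hale: 34  (via Arlen)
Kelso: 35  (via Colne)
Dunly: 42  (via Hale)
Varne: 43  (via Colne)
Shortest route: Yarm–Linby–Colne–Varne = 43 km.

43 km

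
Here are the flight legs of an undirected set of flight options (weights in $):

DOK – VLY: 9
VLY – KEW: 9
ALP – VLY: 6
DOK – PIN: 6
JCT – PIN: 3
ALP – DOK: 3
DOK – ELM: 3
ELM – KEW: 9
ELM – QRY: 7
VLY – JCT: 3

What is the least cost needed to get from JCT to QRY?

$19

Compare a few routes:
JCT–VLY–DOK–ELM–QRY: 3+9+3+7 = 22
JCT–PIN–DOK–ELM–QRY: 3+6+3+7 = 19
Cheapest is JCT–PIN–DOK–ELM–QRY at $19.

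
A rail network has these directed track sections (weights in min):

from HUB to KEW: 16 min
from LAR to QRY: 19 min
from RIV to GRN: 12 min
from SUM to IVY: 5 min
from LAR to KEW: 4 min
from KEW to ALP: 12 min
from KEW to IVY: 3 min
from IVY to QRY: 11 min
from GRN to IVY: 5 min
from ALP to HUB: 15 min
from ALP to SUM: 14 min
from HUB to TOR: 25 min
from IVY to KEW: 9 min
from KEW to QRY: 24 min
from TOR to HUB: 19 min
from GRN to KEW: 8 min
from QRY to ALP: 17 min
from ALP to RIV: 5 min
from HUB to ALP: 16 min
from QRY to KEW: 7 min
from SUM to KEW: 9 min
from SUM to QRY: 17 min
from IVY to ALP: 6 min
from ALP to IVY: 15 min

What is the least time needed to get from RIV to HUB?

Running Dijkstra from RIV:
RIV: 0
GRN: 12  (via RIV)
IVY: 17  (via GRN)
KEW: 20  (via GRN)
ALP: 23  (via IVY)
QRY: 28  (via IVY)
SUM: 37  (via ALP)
HUB: 38  (via ALP)
Shortest route: RIV–GRN–IVY–ALP–HUB = 38 min.

38 min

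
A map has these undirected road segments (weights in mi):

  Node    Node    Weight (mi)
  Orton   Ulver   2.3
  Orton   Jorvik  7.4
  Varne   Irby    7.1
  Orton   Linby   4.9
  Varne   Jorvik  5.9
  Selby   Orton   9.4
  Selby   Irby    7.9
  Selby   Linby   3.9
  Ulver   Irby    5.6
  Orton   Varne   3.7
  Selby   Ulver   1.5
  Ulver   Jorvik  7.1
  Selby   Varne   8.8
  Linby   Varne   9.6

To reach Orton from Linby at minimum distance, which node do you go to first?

Orton

Compare a few routes:
Linby–Orton: 4.9 = 4.9
Linby–Selby–Ulver–Orton: 3.9+1.5+2.3 = 7.7
The minimum is 4.9 mi via Linby–Orton.
So from Linby the first move is to Orton.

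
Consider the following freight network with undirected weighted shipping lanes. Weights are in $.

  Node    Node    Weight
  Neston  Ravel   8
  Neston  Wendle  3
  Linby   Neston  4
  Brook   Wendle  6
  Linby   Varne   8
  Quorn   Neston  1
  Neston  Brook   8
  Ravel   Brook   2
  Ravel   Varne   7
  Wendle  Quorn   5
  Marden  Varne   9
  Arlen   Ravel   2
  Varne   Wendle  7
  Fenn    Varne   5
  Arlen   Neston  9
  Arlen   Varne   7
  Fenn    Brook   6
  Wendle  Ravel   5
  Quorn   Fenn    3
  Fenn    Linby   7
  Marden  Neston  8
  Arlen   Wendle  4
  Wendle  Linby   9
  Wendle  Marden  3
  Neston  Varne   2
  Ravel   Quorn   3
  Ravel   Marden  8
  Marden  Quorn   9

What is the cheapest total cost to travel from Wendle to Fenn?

$7

Settle nodes by increasing distance from Wendle:
Wendle: 0
Marden: 3  (via Wendle)
Neston: 3  (via Wendle)
Arlen: 4  (via Wendle)
Quorn: 4  (via Neston)
Ravel: 5  (via Wendle)
Varne: 5  (via Neston)
Brook: 6  (via Wendle)
Linby: 7  (via Neston)
Fenn: 7  (via Quorn)
Shortest route: Wendle → Neston → Quorn → Fenn = $7.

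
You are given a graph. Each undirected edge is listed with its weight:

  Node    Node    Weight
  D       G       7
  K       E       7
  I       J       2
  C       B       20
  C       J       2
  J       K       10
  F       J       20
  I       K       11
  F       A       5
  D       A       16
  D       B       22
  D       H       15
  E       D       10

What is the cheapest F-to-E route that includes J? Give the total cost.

37

Best F to J: F–J costing 20
Best J to E: J–K–E costing 17
Total via J: 20 + 17 = 37.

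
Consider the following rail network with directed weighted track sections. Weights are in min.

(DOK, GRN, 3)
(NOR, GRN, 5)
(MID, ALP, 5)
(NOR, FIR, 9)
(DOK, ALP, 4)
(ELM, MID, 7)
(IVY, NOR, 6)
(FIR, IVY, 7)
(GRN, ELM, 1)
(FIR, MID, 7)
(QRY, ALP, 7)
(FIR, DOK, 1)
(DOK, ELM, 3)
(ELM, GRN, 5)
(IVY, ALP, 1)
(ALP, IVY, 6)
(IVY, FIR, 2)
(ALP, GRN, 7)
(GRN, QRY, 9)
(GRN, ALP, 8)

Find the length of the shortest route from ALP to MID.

15 min

Compare a few routes:
ALP - IVY - FIR - DOK - GRN - ELM - MID: 6+2+1+3+1+7 = 20
ALP - IVY - FIR - DOK - ELM - MID: 6+2+1+3+7 = 19
ALP - IVY - FIR - MID: 6+2+7 = 15
The minimum is 15 min via ALP - IVY - FIR - MID.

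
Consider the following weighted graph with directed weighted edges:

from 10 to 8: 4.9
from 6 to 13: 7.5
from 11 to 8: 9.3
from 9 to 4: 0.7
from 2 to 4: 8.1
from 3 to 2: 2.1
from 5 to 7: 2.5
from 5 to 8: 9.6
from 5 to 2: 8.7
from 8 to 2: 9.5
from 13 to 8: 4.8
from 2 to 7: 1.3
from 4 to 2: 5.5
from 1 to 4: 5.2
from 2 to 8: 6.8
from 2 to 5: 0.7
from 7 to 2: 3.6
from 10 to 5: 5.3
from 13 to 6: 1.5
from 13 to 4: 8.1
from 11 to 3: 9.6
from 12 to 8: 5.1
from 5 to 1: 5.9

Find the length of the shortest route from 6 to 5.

21.8

Settle nodes by increasing distance from 6:
6: 0
13: 7.5  (via 6)
8: 12.3  (via 13)
4: 15.6  (via 13)
2: 21.1  (via 4)
5: 21.8  (via 2)
Shortest route: 6 → 13 → 4 → 2 → 5 = 21.8.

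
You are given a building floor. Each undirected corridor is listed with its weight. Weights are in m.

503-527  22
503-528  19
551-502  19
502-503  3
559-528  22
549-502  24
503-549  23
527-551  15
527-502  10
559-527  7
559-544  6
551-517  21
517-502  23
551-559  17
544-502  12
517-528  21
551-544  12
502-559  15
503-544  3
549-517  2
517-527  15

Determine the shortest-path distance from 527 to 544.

Enumerating some paths:
527–559–544: 7+6 = 13
527–502–503–544: 10+3+3 = 16
The minimum is 13 m via 527–559–544.

13 m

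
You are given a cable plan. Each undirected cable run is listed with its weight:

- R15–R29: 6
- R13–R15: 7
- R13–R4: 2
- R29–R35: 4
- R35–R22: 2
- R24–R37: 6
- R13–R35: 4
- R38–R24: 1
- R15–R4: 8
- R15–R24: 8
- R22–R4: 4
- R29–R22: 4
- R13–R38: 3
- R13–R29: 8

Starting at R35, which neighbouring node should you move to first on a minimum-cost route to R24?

R13

Compare a few routes:
R35 → R22 → R4 → R13 → R38 → R24: 2+4+2+3+1 = 12
R35 → R29 → R13 → R38 → R24: 4+8+3+1 = 16
R35 → R13 → R38 → R24: 4+3+1 = 8
Cheapest is R35 → R13 → R38 → R24 at 8.
So from R35 the first move is to R13.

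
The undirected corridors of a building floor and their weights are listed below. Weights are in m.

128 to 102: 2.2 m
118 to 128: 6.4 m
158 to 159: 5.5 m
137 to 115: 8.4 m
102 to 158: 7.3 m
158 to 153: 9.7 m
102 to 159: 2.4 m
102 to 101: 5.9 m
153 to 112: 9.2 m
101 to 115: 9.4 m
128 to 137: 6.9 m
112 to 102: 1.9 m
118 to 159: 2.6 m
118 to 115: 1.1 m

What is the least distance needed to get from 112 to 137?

Shortest distances from 112:
112: 0
102: 1.9  (via 112)
128: 4.1  (via 102)
159: 4.3  (via 102)
118: 6.9  (via 159)
101: 7.8  (via 102)
115: 8  (via 118)
158: 9.2  (via 102)
153: 9.2  (via 112)
137: 11  (via 128)
Shortest route: 112–102–128–137 = 11 m.

11 m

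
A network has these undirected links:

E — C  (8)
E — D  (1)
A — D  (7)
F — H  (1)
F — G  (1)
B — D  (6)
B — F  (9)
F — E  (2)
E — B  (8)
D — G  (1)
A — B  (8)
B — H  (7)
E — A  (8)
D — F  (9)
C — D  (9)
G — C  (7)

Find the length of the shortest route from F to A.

9

Enumerating some paths:
F → E → D → A: 2+1+7 = 10
F → G → D → A: 1+1+7 = 9
F → E → A: 2+8 = 10
Cheapest is F → G → D → A at 9.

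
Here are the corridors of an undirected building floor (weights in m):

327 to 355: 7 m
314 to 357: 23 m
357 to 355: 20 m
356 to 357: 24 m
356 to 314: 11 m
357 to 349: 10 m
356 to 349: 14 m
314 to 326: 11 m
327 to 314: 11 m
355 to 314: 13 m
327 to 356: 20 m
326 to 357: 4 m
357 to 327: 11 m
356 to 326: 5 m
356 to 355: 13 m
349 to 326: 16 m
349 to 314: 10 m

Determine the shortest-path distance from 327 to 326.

15 m

Settle nodes by increasing distance from 327:
327: 0
355: 7  (via 327)
357: 11  (via 327)
314: 11  (via 327)
326: 15  (via 357)
Shortest route: 327 → 357 → 326 = 15 m.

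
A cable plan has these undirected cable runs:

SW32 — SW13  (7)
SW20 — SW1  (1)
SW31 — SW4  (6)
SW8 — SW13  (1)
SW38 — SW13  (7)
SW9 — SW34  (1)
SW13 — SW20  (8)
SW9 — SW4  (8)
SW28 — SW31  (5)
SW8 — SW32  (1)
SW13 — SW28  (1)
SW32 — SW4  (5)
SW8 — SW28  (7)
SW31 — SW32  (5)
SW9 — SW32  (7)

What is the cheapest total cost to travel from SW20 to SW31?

14

Candidate routes:
SW20 → SW13 → SW28 → SW31: 8+1+5 = 14
SW20 → SW13 → SW32 → SW31: 8+7+5 = 20
SW20 → SW13 → SW8 → SW28 → SW31: 8+1+7+5 = 21
SW20 → SW13 → SW8 → SW32 → SW31: 8+1+1+5 = 15
Cheapest is SW20 → SW13 → SW28 → SW31 at 14.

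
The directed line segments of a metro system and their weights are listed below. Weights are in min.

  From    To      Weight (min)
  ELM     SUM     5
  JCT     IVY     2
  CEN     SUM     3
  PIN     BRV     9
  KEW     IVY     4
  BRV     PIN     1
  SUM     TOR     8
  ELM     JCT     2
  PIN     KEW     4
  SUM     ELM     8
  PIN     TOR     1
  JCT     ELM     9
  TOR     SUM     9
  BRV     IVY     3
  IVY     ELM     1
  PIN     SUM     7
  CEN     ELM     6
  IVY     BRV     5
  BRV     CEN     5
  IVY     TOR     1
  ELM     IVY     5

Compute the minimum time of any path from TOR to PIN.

Shortest distances from TOR:
TOR: 0
SUM: 9  (via TOR)
ELM: 17  (via SUM)
JCT: 19  (via ELM)
IVY: 21  (via JCT)
BRV: 26  (via IVY)
PIN: 27  (via BRV)
Shortest route: TOR–SUM–ELM–JCT–IVY–BRV–PIN = 27 min.

27 min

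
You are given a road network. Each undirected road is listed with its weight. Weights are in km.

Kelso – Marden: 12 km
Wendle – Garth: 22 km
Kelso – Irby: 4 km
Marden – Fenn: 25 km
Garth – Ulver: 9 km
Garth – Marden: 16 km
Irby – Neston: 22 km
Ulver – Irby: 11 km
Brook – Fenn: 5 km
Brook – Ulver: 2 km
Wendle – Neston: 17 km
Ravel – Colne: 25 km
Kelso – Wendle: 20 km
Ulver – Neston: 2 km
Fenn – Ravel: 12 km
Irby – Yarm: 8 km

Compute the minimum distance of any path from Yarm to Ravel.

Running Dijkstra from Yarm:
Yarm: 0
Irby: 8  (via Yarm)
Kelso: 12  (via Irby)
Ulver: 19  (via Irby)
Neston: 21  (via Ulver)
Brook: 21  (via Ulver)
Marden: 24  (via Kelso)
Fenn: 26  (via Brook)
Garth: 28  (via Ulver)
Wendle: 32  (via Kelso)
Ravel: 38  (via Fenn)
Shortest route: Yarm → Irby → Ulver → Brook → Fenn → Ravel = 38 km.

38 km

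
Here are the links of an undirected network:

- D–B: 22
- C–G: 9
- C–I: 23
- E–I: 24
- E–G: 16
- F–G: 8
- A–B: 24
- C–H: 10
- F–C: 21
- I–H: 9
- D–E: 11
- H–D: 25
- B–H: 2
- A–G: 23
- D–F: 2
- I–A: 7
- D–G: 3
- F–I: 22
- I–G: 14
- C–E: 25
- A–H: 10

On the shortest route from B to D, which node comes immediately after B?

D

Candidate routes:
B - D: 22 = 22
B - H - D: 2+25 = 27
B - H - C - G - D: 2+10+9+3 = 24
The minimum is 22 via B - D.
So from B the first move is to D.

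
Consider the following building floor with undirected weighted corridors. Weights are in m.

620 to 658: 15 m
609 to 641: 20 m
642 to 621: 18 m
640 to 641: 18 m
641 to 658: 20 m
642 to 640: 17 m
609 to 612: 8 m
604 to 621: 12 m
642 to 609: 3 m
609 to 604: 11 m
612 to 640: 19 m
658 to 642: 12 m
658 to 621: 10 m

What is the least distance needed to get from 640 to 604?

31 m

Candidate routes:
640 → 642 → 609 → 604: 17+3+11 = 31
640 → 612 → 609 → 604: 19+8+11 = 38
Cheapest is 640 → 642 → 609 → 604 at 31 m.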